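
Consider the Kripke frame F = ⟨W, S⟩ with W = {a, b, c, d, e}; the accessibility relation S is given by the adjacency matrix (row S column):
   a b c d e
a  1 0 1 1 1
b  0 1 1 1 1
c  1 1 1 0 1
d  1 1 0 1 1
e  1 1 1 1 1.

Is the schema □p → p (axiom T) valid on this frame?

By correspondence theory, T is valid on a frame iff S is reflexive.
Reflexive: yes — every world is S-related to itself.

Yes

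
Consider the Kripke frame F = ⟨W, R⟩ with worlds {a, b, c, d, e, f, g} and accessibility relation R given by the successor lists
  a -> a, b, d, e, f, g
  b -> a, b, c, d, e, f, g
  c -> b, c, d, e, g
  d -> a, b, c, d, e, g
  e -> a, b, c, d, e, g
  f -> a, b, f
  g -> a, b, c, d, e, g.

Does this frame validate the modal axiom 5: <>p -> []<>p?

The schema 5 characterises exactly the Euclidean frames.
Euclidean: no — a R d and a R f, but not d R f.

No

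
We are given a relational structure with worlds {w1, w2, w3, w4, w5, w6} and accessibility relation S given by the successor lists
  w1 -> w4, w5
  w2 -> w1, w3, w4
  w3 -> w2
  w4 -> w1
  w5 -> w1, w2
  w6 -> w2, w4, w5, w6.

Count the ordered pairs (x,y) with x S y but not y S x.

6

Enumerating: (w2,w1), (w2,w4), (w5,w2), (w6,w2), (w6,w4), (w6,w5).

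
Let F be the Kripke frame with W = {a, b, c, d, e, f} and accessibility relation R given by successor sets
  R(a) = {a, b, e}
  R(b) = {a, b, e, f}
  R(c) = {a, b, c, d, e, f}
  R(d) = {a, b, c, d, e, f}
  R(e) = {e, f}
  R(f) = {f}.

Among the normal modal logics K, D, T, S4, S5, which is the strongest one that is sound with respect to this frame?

T

Serial (axiom D): yes — every world has a successor (e.g. a R a).
Reflexive (axiom T): yes — every world is R-related to itself.
Transitive (axiom 4): no — a R b and b R f, but not a R f.
Euclidean (axiom 5): no — a R e and a R b, but not e R b.
So F validates K, D, T; S4 would additionally require R to be transitive. The strongest is T.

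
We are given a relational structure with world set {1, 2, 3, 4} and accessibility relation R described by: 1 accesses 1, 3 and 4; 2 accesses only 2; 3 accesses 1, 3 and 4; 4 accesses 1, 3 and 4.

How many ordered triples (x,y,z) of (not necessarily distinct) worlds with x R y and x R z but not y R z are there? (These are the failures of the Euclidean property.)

R is Euclidean; there are no such tuples.

0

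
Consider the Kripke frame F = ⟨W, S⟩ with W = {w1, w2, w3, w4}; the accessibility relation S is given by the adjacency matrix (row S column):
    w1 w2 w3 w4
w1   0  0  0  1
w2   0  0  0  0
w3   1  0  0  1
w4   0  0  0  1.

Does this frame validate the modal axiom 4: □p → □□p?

The schema 4 characterises exactly the transitive frames.
Transitive: yes — every two-step S-path is closed by a direct edge.

Yes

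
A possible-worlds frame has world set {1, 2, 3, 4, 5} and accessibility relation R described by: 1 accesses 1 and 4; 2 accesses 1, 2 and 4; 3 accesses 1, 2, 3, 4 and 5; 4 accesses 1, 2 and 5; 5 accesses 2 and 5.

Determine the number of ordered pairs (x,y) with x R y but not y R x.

7

Enumerating: (2,1), (3,1), (3,2), (3,4), (3,5), (4,5), (5,2).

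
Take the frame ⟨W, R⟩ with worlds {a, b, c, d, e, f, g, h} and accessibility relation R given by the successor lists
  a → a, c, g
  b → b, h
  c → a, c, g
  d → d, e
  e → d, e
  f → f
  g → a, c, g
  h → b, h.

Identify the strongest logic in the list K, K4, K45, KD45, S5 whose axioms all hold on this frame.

Transitive (axiom 4): yes — every two-step R-path is closed by a direct edge.
Euclidean (axiom 5): yes — any two successors of a common world are R-related.
Serial (axiom D): yes — every world has a successor (e.g. a R a).
Reflexive (axiom T): yes — every world is R-related to itself.
So F validates K, K4, K45, KD45, S5. The strongest is S5.

S5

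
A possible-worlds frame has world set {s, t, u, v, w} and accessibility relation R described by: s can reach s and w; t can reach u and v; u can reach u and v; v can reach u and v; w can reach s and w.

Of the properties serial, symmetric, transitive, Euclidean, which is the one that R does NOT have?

symmetric

Serial: yes — every world has a successor (e.g. s R s).
Symmetric: no — t R u but not u R t.
Transitive: yes — every two-step R-path is closed by a direct edge.
Euclidean: yes — any two successors of a common world are R-related.
Only symmetric fails.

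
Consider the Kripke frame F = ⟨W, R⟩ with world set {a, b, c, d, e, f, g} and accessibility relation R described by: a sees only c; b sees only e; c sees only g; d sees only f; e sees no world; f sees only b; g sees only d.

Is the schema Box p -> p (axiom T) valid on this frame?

No

By correspondence theory, T is valid on a frame iff R is reflexive.
Reflexive: no — a is not related to itself.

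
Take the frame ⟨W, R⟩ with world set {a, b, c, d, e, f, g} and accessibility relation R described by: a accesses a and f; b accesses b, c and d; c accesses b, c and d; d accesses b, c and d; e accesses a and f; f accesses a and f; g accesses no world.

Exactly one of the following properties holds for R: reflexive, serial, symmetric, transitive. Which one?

transitive

Reflexive: no — e is not related to itself.
Serial: no — g has no R-successor.
Symmetric: no — e R a but not a R e.
Transitive: yes — every two-step R-path is closed by a direct edge.
Only transitive holds.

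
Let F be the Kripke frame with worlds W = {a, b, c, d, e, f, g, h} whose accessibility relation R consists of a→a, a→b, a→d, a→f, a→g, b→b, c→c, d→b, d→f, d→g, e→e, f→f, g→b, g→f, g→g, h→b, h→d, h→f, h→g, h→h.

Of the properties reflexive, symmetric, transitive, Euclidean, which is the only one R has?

Reflexive: no — d is not related to itself.
Symmetric: no — a R b but not b R a.
Transitive: yes — every two-step R-path is closed by a direct edge.
Euclidean: no — a R b and a R d, but not b R d.
Only transitive holds.

transitive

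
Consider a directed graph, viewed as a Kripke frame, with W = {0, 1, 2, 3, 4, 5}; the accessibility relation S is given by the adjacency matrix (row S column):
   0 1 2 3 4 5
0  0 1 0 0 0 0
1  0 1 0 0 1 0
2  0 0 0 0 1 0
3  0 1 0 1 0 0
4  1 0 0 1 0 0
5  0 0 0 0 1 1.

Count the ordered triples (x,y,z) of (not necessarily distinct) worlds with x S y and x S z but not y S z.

Enumerating: (1,4,1), (1,4,4), (2,4,4), (3,1,3), (4,0,0), (4,0,3), (4,3,0), (5,4,4), (5,4,5).

9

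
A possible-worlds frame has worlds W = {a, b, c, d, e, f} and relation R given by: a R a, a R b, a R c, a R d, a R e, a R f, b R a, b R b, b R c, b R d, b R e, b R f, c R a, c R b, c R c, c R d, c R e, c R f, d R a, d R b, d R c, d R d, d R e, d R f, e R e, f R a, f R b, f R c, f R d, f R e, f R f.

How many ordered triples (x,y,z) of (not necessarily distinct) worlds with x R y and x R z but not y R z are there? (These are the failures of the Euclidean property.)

25

Enumerating: (a,e,a), (a,e,b), (a,e,c), (a,e,d), (a,e,f), (b,e,a), (b,e,b), (b,e,c), (b,e,d), (b,e,f), (c,e,a), (c,e,b), … and 13 more.
Total: 25.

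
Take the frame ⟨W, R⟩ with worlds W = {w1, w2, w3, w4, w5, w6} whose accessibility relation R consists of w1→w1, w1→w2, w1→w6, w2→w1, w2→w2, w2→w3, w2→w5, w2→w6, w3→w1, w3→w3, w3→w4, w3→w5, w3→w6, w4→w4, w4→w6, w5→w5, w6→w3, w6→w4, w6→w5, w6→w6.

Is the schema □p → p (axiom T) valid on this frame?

Axiom T corresponds to the accessibility relation being reflexive.
Reflexive: yes — every world is R-related to itself.

Yes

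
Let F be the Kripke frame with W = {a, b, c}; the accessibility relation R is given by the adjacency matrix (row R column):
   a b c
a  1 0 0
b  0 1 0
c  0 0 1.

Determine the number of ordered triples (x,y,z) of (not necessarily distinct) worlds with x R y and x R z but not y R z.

R is Euclidean; there are no such tuples.

0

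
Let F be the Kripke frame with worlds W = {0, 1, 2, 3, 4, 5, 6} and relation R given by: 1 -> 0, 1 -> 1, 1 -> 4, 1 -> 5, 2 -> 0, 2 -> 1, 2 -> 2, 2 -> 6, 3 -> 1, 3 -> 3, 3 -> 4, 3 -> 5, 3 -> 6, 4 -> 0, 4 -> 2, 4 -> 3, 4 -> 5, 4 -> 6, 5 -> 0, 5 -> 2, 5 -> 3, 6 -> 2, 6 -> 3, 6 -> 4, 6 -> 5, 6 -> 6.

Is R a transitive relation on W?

No

Transitive: no — 1 R 4 and 4 R 2, but not 1 R 2.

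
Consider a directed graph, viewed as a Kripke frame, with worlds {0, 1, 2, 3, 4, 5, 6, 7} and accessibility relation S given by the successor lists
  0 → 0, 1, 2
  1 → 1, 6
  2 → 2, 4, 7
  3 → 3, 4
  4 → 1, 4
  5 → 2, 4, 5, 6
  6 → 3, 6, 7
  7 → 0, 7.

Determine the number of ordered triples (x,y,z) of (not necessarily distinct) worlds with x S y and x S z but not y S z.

Enumerating: (0,1,0), (0,1,2), (0,2,0), (0,2,1), (1,6,1), (2,4,2), (2,4,7), (2,7,2), (2,7,4), (3,4,3), (4,1,4), (5,2,5), … and 12 more.
Total: 24.

24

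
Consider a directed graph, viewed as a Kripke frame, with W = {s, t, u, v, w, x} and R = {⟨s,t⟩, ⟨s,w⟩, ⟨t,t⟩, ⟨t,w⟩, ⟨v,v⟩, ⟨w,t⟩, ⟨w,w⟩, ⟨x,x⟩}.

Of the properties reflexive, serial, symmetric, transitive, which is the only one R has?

Reflexive: no — s is not related to itself.
Serial: no — u has no R-successor.
Symmetric: no — s R t but not t R s.
Transitive: yes — every two-step R-path is closed by a direct edge.
Only transitive holds.

transitive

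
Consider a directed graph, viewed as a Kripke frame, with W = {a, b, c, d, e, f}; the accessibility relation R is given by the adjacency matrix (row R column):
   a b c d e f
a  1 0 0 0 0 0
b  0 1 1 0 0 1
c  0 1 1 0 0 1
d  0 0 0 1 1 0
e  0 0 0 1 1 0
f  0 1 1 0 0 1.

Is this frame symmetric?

Yes

Symmetric: yes — every pair in R has its reverse in R.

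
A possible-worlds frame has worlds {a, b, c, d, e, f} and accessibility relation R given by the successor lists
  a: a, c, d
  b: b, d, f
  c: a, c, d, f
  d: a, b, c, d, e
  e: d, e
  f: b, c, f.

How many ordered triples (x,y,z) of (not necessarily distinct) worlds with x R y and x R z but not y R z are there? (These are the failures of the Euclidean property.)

18

Enumerating: (b,d,f), (b,f,d), (c,a,f), (c,d,f), (c,f,a), (c,f,d), (d,a,b), (d,a,e), (d,b,a), (d,b,c), (d,b,e), (d,c,b), (d,c,e), (d,e,a), (d,e,b), (d,e,c), (f,b,c), (f,c,b).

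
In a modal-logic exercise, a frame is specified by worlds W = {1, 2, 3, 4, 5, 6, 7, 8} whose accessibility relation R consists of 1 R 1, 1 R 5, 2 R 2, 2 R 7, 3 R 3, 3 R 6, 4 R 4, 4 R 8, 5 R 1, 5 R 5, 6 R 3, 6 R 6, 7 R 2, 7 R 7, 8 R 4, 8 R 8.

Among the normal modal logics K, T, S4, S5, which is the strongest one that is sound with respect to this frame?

S5

Reflexive (axiom T): yes — every world is R-related to itself.
Transitive (axiom 4): yes — every two-step R-path is closed by a direct edge.
Euclidean (axiom 5): yes — any two successors of a common world are R-related.
So F validates K, T, S4, S5. The strongest is S5.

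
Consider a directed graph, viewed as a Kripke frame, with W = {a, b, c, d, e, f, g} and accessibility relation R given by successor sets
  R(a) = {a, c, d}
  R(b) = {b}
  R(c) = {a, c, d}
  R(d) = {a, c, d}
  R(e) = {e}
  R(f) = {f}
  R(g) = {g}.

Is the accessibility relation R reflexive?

Reflexive: yes — every world is R-related to itself.

Yes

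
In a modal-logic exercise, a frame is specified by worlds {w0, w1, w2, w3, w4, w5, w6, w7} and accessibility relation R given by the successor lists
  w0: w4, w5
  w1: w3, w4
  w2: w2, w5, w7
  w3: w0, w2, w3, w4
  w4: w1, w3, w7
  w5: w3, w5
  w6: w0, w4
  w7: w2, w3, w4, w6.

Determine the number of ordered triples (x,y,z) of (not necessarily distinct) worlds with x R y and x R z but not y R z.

37

Enumerating: (w0,w4,w4), (w0,w4,w5), (w0,w5,w4), (w1,w4,w4), (w2,w5,w2), (w2,w5,w7), (w2,w7,w5), (w2,w7,w7), (w3,w0,w0), (w3,w0,w2), (w3,w0,w3), (w3,w2,w0), … and 25 more.
Total: 37.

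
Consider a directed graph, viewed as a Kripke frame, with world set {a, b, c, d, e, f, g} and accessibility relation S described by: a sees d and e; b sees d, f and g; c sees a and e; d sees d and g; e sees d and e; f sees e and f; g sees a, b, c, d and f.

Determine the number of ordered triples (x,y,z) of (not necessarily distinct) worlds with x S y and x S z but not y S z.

Enumerating: (a,d,e), (b,d,f), (b,f,d), (b,f,g), (b,g,g), (c,a,a), (c,e,a), (d,g,g), (e,d,e), (f,e,f), (g,a,a), (g,a,b), … and 17 more.
Total: 29.

29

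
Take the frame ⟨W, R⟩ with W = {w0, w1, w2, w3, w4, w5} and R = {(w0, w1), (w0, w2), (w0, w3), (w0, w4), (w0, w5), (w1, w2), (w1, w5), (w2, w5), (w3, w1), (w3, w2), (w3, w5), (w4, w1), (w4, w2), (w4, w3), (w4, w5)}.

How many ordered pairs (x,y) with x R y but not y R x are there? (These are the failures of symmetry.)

15

Enumerating: (w0,w1), (w0,w2), (w0,w3), (w0,w4), (w0,w5), (w1,w2), (w1,w5), (w2,w5), (w3,w1), (w3,w2), (w3,w5), (w4,w1), (w4,w2), (w4,w3), (w4,w5).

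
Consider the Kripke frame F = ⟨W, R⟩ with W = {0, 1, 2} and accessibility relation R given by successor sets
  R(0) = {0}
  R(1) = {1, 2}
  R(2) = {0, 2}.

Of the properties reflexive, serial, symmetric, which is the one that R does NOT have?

Reflexive: yes — every world is R-related to itself.
Serial: yes — every world has a successor (e.g. 0 R 0).
Symmetric: no — 1 R 2 but not 2 R 1.
Only symmetric fails.

symmetric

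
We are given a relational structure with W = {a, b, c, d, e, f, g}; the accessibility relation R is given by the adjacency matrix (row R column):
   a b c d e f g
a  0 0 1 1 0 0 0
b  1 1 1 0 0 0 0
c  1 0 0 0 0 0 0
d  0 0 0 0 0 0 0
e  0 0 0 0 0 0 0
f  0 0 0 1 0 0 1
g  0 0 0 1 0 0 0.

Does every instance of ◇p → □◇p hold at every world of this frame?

No

By correspondence theory, 5 is valid on a frame iff R is Euclidean.
Euclidean: no — a R c and a R d, but not c R d.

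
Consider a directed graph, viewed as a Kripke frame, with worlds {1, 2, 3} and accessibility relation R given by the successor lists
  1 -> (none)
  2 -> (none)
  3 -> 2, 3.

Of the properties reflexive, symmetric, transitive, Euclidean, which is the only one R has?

Reflexive: no — 1 is not related to itself.
Symmetric: no — 3 R 2 but not 2 R 3.
Transitive: yes — every two-step R-path is closed by a direct edge.
Euclidean: no — 3 R 2 and 3 R 2, but not 2 R 2.
Only transitive holds.

transitive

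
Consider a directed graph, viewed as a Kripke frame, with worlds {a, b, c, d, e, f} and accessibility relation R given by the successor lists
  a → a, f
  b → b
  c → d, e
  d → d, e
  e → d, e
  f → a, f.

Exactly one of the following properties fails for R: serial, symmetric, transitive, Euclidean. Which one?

symmetric

Serial: yes — every world has a successor (e.g. a R a).
Symmetric: no — c R d but not d R c.
Transitive: yes — every two-step R-path is closed by a direct edge.
Euclidean: yes — any two successors of a common world are R-related.
Only symmetric fails.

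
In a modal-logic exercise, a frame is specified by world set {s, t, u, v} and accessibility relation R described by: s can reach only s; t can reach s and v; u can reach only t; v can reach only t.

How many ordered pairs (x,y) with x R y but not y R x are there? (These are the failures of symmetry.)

2

Enumerating: (t,s), (u,t).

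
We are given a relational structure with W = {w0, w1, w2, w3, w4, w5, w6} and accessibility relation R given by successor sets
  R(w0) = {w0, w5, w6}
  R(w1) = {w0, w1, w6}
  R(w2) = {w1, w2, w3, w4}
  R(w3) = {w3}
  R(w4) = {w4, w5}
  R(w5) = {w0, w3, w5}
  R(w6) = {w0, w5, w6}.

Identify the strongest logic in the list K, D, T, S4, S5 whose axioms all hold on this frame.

T

Serial (axiom D): yes — every world has a successor (e.g. w0 R w0).
Reflexive (axiom T): yes — every world is R-related to itself.
Transitive (axiom 4): no — w0 R w5 and w5 R w3, but not w0 R w3.
Euclidean (axiom 5): no — w0 R w5 and w0 R w6, but not w5 R w6.
So F validates K, D, T; S4 would additionally require R to be transitive. The strongest is T.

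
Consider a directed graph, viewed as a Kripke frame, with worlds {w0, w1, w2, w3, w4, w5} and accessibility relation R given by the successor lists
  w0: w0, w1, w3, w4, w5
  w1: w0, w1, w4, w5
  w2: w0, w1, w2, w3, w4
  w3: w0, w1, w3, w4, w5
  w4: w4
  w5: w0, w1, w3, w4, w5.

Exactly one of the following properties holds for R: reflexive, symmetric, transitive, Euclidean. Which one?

reflexive

Reflexive: yes — every world is R-related to itself.
Symmetric: no — w0 R w4 but not w4 R w0.
Transitive: no — w1 R w0 and w0 R w3, but not w1 R w3.
Euclidean: no — w0 R w1 and w0 R w3, but not w1 R w3.
Only reflexive holds.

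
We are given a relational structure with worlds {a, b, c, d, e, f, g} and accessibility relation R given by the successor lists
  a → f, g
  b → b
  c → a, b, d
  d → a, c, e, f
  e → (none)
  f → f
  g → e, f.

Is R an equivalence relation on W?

No

Reflexive: no — a is not related to itself.
Symmetric: no — a R f but not f R a.
Transitive: no — a R g and g R e, but not a R e.
So R is not an equivalence relation.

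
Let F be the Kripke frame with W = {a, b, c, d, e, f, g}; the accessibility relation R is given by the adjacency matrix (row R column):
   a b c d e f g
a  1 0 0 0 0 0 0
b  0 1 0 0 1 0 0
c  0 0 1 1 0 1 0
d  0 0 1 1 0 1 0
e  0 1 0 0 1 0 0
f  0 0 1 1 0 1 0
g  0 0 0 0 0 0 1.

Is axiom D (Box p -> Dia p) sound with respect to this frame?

Axiom D corresponds to the accessibility relation being serial.
Serial: yes — every world has a successor (e.g. a R a).

Yes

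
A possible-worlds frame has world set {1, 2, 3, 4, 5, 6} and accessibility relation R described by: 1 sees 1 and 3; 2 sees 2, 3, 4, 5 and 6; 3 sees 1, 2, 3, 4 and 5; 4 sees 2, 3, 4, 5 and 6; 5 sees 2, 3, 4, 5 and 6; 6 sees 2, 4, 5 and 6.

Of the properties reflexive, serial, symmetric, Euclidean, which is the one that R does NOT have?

Euclidean

Reflexive: yes — every world is R-related to itself.
Serial: yes — every world has a successor (e.g. 1 R 1).
Symmetric: yes — every pair in R has its reverse in R.
Euclidean: no — 2 R 3 and 2 R 6, but not 3 R 6.
Only Euclidean fails.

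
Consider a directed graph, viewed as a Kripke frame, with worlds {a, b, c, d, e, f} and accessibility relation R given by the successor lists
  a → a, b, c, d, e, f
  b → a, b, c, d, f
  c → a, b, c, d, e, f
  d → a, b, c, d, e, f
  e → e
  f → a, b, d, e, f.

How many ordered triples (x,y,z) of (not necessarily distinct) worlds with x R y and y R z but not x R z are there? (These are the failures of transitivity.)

Enumerating: (b,a,e), (b,c,e), (b,d,e), (b,f,e), (f,a,c), (f,b,c), (f,d,c).

7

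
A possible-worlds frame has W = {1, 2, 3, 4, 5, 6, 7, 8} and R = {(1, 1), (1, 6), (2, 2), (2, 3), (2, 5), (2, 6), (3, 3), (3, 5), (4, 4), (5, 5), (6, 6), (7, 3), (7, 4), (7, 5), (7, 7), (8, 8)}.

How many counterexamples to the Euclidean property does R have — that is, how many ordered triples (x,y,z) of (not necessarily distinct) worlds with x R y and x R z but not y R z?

18

Enumerating: (1,6,1), (2,3,2), (2,3,6), (2,5,2), (2,5,3), (2,5,6), (2,6,2), (2,6,3), (2,6,5), (3,5,3), (7,3,4), (7,3,7), (7,4,3), (7,4,5), (7,4,7), (7,5,3), (7,5,4), (7,5,7).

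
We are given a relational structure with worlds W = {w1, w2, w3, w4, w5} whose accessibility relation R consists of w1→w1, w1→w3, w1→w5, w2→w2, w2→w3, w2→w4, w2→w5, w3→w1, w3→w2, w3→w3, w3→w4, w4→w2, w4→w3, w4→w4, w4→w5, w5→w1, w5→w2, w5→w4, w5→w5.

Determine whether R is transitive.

Transitive: no — w1 R w3 and w3 R w2, but not w1 R w2.

No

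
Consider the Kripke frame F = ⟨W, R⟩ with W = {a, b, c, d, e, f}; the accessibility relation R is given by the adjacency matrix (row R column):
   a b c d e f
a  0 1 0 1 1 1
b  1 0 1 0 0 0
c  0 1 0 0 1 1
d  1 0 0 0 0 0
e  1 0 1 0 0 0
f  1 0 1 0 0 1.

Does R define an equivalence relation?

No

Reflexive: no — a is not related to itself.
Symmetric: yes — every pair in R has its reverse in R.
Transitive: no — a R b and b R c, but not a R c.
So R is not an equivalence relation.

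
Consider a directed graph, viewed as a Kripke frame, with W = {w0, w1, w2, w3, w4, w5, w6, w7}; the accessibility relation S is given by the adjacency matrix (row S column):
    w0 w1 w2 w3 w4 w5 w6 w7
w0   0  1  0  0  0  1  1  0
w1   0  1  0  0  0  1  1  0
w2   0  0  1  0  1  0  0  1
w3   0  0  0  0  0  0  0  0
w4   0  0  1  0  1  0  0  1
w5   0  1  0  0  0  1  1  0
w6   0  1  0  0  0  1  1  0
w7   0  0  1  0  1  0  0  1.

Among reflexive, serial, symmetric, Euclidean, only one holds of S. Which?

Euclidean

Reflexive: no — w0 is not related to itself.
Serial: no — w3 has no S-successor.
Symmetric: no — w0 S w1 but not w1 S w0.
Euclidean: yes — any two successors of a common world are S-related.
Only Euclidean holds.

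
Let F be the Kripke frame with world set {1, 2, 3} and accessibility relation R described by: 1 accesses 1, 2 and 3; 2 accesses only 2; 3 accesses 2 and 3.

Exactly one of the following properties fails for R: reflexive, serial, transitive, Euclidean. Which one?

Euclidean

Reflexive: yes — every world is R-related to itself.
Serial: yes — every world has a successor (e.g. 1 R 1).
Transitive: yes — every two-step R-path is closed by a direct edge.
Euclidean: no — 1 R 2 and 1 R 3, but not 2 R 3.
Only Euclidean fails.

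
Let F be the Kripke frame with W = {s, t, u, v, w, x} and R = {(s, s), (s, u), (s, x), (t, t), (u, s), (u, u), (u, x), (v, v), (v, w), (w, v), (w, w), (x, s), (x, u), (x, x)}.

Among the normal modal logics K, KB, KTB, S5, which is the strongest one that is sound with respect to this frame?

Symmetric (axiom B): yes — every pair in R has its reverse in R.
Reflexive (axiom T): yes — every world is R-related to itself.
Euclidean (axiom 5): yes — any two successors of a common world are R-related.
So F validates K, KB, KTB, S5. The strongest is S5.

S5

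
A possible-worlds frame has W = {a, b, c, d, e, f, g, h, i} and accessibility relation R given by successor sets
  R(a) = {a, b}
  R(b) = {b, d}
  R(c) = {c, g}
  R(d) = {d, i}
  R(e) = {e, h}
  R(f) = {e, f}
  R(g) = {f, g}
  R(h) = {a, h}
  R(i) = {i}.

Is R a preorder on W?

No

Reflexive: yes — every world is R-related to itself.
Transitive: no — a R b and b R d, but not a R d.
So R is not a preorder.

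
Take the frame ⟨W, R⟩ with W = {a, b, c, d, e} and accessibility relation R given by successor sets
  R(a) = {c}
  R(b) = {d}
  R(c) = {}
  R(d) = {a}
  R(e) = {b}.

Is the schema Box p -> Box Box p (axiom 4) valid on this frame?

Axiom 4 corresponds to the accessibility relation being transitive.
Transitive: no — b R d and d R a, but not b R a.

No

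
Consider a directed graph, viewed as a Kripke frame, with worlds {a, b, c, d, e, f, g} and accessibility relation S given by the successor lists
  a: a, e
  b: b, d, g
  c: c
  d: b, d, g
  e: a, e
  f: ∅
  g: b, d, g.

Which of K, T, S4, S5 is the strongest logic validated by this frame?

Reflexive (axiom T): no — f is not related to itself.
Transitive (axiom 4): yes — every two-step S-path is closed by a direct edge.
Euclidean (axiom 5): yes — any two successors of a common world are S-related.
So F validates K; T would additionally require S to be reflexive. The strongest is K.

K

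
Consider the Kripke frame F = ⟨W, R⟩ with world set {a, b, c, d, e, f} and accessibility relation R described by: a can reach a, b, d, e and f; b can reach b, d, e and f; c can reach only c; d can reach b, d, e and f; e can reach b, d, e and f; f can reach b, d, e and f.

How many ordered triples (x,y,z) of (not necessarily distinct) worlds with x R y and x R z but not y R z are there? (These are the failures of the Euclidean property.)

4

Enumerating: (a,b,a), (a,d,a), (a,e,a), (a,f,a).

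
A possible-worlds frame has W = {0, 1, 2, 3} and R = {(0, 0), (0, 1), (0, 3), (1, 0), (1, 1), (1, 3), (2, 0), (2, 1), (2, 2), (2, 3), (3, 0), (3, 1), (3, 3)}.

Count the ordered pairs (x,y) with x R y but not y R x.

Enumerating: (2,0), (2,1), (2,3).

3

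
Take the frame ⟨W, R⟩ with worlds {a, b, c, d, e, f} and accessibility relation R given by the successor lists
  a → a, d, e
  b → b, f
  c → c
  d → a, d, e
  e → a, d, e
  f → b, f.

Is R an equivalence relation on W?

Yes

Reflexive: yes — every world is R-related to itself.
Symmetric: yes — every pair in R has its reverse in R.
Transitive: yes — every two-step R-path is closed by a direct edge.
So R is an equivalence relation.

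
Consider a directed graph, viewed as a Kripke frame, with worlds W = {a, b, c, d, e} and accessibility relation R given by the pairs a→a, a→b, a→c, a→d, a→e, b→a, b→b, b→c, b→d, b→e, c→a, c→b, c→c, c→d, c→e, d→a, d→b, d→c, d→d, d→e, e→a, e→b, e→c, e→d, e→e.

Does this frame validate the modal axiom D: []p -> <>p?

Axiom D corresponds to the accessibility relation being serial.
Serial: yes — every world has a successor (e.g. a R a).

Yes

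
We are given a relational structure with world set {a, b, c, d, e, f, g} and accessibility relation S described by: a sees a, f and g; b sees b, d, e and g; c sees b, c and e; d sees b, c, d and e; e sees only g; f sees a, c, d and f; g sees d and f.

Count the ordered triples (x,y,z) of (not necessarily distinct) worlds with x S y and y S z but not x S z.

Enumerating: (a,f,c), (a,f,d), (a,g,d), (b,d,c), (b,g,f), (c,b,d), (c,b,g), (c,e,g), (d,b,g), (d,e,g), (e,g,d), (e,g,f), … and 10 more.
Total: 22.

22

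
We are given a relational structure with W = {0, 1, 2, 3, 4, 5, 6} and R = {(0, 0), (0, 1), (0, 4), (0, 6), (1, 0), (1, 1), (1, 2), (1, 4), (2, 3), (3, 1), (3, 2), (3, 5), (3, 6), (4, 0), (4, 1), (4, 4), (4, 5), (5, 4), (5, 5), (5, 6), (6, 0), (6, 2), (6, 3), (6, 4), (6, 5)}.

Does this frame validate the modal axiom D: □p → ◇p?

Yes

By correspondence theory, D is valid on a frame iff R is serial.
Serial: yes — every world has a successor (e.g. 0 R 0).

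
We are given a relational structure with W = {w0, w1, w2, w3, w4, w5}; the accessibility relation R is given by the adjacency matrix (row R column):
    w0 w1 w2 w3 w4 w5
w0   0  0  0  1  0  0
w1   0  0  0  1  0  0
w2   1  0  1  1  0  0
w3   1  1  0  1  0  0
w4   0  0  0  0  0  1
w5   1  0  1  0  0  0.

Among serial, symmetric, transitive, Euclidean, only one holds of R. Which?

Serial: yes — every world has a successor (e.g. w0 R w3).
Symmetric: no — w2 R w0 but not w0 R w2.
Transitive: no — w0 R w3 and w3 R w1, but not w0 R w1.
Euclidean: no — w3 R w0 and w3 R w1, but not w0 R w1.
Only serial holds.

serial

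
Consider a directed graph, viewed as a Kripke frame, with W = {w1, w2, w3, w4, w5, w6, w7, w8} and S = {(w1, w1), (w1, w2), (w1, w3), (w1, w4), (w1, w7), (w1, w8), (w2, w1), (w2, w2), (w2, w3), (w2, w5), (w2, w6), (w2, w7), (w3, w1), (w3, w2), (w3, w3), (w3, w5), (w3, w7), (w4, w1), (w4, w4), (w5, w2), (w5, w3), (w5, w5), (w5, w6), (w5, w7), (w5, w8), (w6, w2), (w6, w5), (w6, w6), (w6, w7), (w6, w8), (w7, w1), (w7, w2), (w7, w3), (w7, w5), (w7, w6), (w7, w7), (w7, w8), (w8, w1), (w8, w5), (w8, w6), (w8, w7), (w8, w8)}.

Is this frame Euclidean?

Euclidean: no — w1 S w2 and w1 S w4, but not w2 S w4.

No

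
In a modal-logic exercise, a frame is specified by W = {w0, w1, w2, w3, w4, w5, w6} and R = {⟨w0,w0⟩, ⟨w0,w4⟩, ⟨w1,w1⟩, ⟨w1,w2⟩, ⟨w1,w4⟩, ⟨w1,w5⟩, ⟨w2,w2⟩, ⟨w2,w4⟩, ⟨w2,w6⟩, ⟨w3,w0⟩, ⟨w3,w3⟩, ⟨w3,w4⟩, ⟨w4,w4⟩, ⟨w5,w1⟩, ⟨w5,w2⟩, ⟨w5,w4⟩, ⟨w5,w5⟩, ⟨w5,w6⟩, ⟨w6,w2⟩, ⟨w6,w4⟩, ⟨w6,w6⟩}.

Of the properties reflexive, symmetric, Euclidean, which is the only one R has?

reflexive

Reflexive: yes — every world is R-related to itself.
Symmetric: no — w0 R w4 but not w4 R w0.
Euclidean: no — w1 R w2 and w1 R w5, but not w2 R w5.
Only reflexive holds.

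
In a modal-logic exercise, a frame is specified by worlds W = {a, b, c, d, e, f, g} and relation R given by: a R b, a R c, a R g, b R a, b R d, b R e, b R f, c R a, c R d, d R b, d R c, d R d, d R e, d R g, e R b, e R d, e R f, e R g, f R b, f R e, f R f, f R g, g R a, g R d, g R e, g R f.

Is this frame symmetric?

Symmetric: yes — every pair in R has its reverse in R.

Yes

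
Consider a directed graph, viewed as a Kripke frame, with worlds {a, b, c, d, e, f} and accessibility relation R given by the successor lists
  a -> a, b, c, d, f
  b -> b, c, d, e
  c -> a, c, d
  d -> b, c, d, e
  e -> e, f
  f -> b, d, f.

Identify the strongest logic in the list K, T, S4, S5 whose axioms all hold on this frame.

Reflexive (axiom T): yes — every world is R-related to itself.
Transitive (axiom 4): no — a R b and b R e, but not a R e.
Euclidean (axiom 5): no — a R b and a R f, but not b R f.
So F validates K, T; S4 would additionally require R to be transitive. The strongest is T.

T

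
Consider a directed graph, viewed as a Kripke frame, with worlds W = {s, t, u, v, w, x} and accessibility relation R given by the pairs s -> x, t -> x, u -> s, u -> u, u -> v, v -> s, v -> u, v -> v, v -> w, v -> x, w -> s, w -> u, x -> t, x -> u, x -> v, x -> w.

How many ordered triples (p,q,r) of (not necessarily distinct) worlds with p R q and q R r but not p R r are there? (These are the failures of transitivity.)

19

Enumerating: (s,x,t), (s,x,u), (s,x,v), (s,x,w), (t,x,t), (t,x,u), (t,x,v), (t,x,w), (u,s,x), (u,v,w), (u,v,x), (v,x,t), … and 7 more.
Total: 19.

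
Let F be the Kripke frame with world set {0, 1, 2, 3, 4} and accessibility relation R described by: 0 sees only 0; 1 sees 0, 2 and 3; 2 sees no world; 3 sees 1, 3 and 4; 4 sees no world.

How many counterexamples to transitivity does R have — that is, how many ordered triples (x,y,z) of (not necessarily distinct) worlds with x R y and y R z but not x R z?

4

Enumerating: (1,3,1), (1,3,4), (3,1,0), (3,1,2).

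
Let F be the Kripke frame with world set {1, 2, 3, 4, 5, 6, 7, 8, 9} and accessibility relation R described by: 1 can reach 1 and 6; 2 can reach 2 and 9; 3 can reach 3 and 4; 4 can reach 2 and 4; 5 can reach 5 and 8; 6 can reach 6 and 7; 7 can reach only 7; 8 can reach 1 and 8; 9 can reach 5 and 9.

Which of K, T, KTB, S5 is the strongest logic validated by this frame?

T

Reflexive (axiom T): yes — every world is R-related to itself.
Symmetric (axiom B): no — 1 R 6 but not 6 R 1.
Euclidean (axiom 5): no — 1 R 6 and 1 R 1, but not 6 R 1.
So F validates K, T; KTB would additionally require R to be symmetric. The strongest is T.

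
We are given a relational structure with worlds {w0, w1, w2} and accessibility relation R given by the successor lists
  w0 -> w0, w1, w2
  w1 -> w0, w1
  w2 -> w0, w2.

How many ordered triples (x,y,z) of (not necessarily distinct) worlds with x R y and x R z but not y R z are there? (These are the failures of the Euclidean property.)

2

Enumerating: (w0,w1,w2), (w0,w2,w1).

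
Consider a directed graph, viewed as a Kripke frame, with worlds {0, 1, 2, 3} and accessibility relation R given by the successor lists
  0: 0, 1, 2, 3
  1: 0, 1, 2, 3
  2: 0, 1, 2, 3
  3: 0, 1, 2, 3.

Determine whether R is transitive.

Transitive: yes — every two-step R-path is closed by a direct edge.

Yes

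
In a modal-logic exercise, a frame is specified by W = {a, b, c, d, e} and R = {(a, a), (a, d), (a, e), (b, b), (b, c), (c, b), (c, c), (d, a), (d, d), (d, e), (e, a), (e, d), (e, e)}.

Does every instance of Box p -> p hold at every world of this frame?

The schema T characterises exactly the reflexive frames.
Reflexive: yes — every world is R-related to itself.

Yes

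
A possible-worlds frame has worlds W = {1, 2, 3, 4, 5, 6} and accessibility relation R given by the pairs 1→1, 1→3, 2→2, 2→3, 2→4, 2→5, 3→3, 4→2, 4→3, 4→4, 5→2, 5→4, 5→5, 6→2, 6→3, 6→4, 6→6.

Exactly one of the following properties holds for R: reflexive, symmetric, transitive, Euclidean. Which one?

Reflexive: yes — every world is R-related to itself.
Symmetric: no — 1 R 3 but not 3 R 1.
Transitive: no — 4 R 2 and 2 R 5, but not 4 R 5.
Euclidean: no — 2 R 3 and 2 R 4, but not 3 R 4.
Only reflexive holds.

reflexive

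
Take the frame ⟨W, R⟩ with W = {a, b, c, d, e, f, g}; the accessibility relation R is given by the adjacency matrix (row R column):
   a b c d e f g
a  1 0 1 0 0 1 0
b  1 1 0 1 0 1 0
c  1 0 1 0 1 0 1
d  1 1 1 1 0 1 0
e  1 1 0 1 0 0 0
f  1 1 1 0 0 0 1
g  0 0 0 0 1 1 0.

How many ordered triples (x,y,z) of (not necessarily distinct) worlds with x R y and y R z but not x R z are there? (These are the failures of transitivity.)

33

Enumerating: (a,c,e), (a,c,g), (a,f,b), (a,f,g), (b,a,c), (b,d,c), (b,f,c), (b,f,g), (c,a,f), (c,e,b), (c,e,d), (c,g,f), … and 21 more.
Total: 33.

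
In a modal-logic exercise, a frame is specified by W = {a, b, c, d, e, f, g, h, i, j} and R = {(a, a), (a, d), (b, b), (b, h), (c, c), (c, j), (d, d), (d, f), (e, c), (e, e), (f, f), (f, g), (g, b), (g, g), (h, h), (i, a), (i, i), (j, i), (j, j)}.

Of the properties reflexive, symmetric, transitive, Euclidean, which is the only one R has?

reflexive

Reflexive: yes — every world is R-related to itself.
Symmetric: no — a R d but not d R a.
Transitive: no — a R d and d R f, but not a R f.
Euclidean: no — a R d and a R a, but not d R a.
Only reflexive holds.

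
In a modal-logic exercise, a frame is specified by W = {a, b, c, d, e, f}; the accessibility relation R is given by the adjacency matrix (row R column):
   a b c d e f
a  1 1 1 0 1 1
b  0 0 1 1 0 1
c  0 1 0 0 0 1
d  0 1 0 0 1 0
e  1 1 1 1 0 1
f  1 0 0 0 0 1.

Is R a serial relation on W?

Serial: yes — every world has a successor (e.g. a R a).

Yes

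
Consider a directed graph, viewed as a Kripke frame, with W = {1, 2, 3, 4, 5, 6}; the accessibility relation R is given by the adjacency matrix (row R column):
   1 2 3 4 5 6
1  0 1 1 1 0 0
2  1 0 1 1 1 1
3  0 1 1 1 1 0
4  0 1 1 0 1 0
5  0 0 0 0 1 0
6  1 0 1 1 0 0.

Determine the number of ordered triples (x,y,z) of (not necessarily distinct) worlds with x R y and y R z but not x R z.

Enumerating: (1,2,1), (1,2,5), (1,2,6), (1,3,5), (1,4,5), (2,1,2), (2,3,2), (2,4,2), (3,2,1), (3,2,6), (4,2,1), (4,2,4), … and 7 more.
Total: 19.

19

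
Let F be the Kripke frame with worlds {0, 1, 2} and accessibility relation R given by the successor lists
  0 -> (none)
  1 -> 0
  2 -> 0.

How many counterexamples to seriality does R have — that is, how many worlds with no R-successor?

Enumerating: 0.

1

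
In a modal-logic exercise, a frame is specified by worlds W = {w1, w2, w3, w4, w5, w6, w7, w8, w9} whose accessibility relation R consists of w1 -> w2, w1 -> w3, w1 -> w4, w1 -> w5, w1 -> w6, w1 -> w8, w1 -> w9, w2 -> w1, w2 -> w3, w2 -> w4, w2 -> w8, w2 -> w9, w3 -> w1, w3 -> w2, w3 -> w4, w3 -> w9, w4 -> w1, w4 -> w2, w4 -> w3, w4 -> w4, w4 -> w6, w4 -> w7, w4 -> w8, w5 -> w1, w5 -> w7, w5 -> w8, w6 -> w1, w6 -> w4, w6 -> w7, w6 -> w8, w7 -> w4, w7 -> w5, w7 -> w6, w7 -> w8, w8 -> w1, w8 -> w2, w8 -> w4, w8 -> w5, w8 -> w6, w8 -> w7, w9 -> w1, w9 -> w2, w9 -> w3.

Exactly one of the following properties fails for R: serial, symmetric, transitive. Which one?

transitive

Serial: yes — every world has a successor (e.g. w1 R w2).
Symmetric: yes — every pair in R has its reverse in R.
Transitive: no — w1 R w4 and w4 R w7, but not w1 R w7.
Only transitive fails.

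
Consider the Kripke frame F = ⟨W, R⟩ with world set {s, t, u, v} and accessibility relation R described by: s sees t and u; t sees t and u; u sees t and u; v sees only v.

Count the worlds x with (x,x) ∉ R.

Enumerating: s.

1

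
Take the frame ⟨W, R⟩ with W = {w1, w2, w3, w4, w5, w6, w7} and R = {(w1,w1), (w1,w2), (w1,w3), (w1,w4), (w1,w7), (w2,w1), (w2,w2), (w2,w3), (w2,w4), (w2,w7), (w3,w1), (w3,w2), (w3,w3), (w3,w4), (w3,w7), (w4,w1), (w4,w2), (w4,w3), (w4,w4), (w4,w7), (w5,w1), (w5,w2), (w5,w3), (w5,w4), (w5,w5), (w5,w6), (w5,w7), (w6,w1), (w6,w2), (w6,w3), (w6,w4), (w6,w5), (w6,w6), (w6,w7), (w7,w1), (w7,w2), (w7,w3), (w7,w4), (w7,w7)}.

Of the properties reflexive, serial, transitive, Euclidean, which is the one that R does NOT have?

Reflexive: yes — every world is R-related to itself.
Serial: yes — every world has a successor (e.g. w1 R w1).
Transitive: yes — every two-step R-path is closed by a direct edge.
Euclidean: no — w5 R w1 and w5 R w6, but not w1 R w6.
Only Euclidean fails.

Euclidean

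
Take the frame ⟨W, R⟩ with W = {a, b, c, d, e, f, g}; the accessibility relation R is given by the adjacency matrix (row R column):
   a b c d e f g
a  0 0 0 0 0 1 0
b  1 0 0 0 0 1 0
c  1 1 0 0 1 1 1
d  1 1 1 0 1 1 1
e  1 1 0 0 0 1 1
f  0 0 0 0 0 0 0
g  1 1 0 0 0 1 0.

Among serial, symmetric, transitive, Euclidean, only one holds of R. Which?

transitive

Serial: no — f has no R-successor.
Symmetric: no — a R f but not f R a.
Transitive: yes — every two-step R-path is closed by a direct edge.
Euclidean: no — b R f and b R a, but not f R a.
Only transitive holds.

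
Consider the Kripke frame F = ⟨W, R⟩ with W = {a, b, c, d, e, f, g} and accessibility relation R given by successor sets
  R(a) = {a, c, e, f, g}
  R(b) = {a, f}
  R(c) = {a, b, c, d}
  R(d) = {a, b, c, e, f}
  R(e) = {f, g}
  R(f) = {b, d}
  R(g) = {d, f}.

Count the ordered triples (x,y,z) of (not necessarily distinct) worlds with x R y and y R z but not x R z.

34

Enumerating: (a,c,b), (a,c,d), (a,f,b), (a,f,d), (a,g,d), (b,a,c), (b,a,e), (b,a,g), (b,f,b), (b,f,d), (c,a,e), (c,a,f), … and 22 more.
Total: 34.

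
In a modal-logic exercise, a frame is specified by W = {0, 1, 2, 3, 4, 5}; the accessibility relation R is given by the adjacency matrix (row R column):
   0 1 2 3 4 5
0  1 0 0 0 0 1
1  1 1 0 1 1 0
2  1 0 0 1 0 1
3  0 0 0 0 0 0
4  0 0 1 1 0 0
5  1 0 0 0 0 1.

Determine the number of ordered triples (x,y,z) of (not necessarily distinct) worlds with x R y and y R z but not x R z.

Enumerating: (1,0,5), (1,4,2), (4,2,0), (4,2,5).

4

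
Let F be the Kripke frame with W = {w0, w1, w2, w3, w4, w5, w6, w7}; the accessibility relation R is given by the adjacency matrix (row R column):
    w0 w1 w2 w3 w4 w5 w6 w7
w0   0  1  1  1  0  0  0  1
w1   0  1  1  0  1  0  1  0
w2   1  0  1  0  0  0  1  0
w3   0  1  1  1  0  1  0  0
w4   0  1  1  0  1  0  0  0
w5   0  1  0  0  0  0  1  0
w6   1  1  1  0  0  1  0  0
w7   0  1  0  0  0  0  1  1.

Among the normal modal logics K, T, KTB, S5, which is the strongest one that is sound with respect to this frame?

Reflexive (axiom T): no — w0 is not related to itself.
Symmetric (axiom B): no — w0 R w1 but not w1 R w0.
Euclidean (axiom 5): no — w0 R w1 and w0 R w3, but not w1 R w3.
So F validates K; T would additionally require R to be reflexive. The strongest is K.

K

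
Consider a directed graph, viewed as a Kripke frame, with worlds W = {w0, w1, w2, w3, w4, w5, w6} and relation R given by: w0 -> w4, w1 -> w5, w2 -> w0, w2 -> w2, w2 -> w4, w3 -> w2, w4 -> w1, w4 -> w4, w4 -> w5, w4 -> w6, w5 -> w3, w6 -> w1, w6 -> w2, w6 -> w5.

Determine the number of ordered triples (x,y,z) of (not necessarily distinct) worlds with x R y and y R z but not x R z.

Enumerating: (w0,w4,w1), (w0,w4,w5), (w0,w4,w6), (w1,w5,w3), (w2,w4,w1), (w2,w4,w5), (w2,w4,w6), (w3,w2,w0), (w3,w2,w4), (w4,w5,w3), (w4,w6,w2), (w5,w3,w2), (w6,w2,w0), (w6,w2,w4), (w6,w5,w3).

15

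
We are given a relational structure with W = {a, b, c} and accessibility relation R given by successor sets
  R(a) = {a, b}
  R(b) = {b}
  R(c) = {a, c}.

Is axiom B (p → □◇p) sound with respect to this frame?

Axiom B corresponds to the accessibility relation being symmetric.
Symmetric: no — a R b but not b R a.

No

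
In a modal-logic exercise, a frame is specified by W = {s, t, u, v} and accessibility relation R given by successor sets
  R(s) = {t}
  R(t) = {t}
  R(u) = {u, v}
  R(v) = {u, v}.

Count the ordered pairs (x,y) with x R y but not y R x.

1

Enumerating: (s,t).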